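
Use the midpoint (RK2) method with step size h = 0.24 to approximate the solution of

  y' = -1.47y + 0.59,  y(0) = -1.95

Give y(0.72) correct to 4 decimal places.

-0.4382

Midpoint: k1 = f(t_n, y_n); k2 = f(t_n + h/2, y_n + (h/2)·k1); y_{n+1} = y_n + h·k2.
t=0.000000, y=-1.950000:
  k1 = f(0.000000, -1.950000) = 3.456500
  k2 = f(0.120000, -1.535220) = 2.846773
  y ← -1.950000 + 0.24·2.846773 = -1.266774
t=0.240000, y=-1.266774:
  k1 = f(0.240000, -1.266774) = 2.452158
  k2 = f(0.360000, -0.972515) = 2.019598
  y ← -1.266774 + 0.24·2.019598 = -0.782071
t=0.480000, y=-0.782071:
  k1 = f(0.480000, -0.782071) = 1.739644
  k2 = f(0.600000, -0.573314) = 1.432771
  y ← -0.782071 + 0.24·1.432771 = -0.438206
y(0.72) ≈ -0.4382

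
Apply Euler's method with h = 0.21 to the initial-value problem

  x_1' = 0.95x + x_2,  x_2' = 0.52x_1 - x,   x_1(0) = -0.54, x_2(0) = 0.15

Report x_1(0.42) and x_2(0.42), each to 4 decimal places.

Euler on (x_1,x_2): x_1_{n+1} = x_1_n + h·x_1', x_2_{n+1} = x_2_n + h·x_2'.
0.000000: (-0.540000, 0.150000); f=(0.150000, -0.280800) → (-0.508500, 0.091032)
0.210000: (-0.508500, 0.091032); f=(0.290532, -0.474420) → (-0.447488, -0.008596)
(x_1(0.42), x_2(0.42)) ≈ (-0.4475, -0.0086)

-0.4475, -0.0086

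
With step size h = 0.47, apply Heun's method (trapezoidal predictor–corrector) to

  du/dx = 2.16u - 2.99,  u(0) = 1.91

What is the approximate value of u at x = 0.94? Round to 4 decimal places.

Heun: k1 = f(x_n, u_n); k2 = f(x_n + h, u_n + h·k1); u_{n+1} = u_n + (h/2)·(k1 + k2).
x=0.000000, u=1.910000:
  k1 = f(0.000000, 1.910000) = 1.135600
  k2 = f(0.470000, 2.443732) = 2.288461
  u ← 1.910000 + (0.47/2)·(1.135600 + 2.288461) = 2.714654
x=0.470000, u=2.714654:
  k1 = f(0.470000, 2.714654) = 2.873653
  k2 = f(0.940000, 4.065271) = 5.790986
  u ← 2.714654 + (0.47/2)·(2.873653 + 5.790986) = 4.750845
u(0.94) ≈ 4.7508

4.7508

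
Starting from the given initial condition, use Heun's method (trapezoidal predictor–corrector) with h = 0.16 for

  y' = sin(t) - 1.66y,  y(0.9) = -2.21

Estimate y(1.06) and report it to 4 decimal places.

Heun: k1 = f(t_n, y_n); k2 = f(t_n + h, y_n + h·k1); y_{n+1} = y_n + (h/2)·(k1 + k2).
t=0.900000, y=-2.210000:
  k1 = f(0.900000, -2.210000) = 4.451927
  k2 = f(1.060000, -1.497692) = 3.358524
  y ← -2.210000 + (0.16/2)·(4.451927 + 3.358524) = -1.585164
y(1.06) ≈ -1.5852

-1.5852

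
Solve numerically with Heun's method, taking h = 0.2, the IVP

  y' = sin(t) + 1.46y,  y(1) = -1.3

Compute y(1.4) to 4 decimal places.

Heun: k1 = f(t_n, y_n); k2 = f(t_n + h, y_n + h·k1); y_{n+1} = y_n + (h/2)·(k1 + k2).
t=1.000000, y=-1.300000:
  k1 = f(1.000000, -1.300000) = -1.056529
  k2 = f(1.200000, -1.511306) = -1.274467
  y ← -1.300000 + (0.2/2)·(-1.056529 + (-1.274467)) = -1.533100
t=1.200000, y=-1.533100:
  k1 = f(1.200000, -1.533100) = -1.306286
  k2 = f(1.400000, -1.794357) = -1.634311
  y ← -1.533100 + (0.2/2)·(-1.306286 + (-1.634311)) = -1.827159
y(1.4) ≈ -1.8272

-1.8272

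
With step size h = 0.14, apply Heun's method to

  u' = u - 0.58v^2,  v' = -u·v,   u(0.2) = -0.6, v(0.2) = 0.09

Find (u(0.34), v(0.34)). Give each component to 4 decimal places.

Heun on (u,v): k1 = f(t_n, state_n); k2 = f(t_n + h, state_n + h·k1); state_{n+1} = state_n + (h/2)·(k1 + k2).
0.200000: (-0.600000, 0.090000)
  k1 = (-0.604698, 0.054000)
  predictor → (-0.684658, 0.097560)
  k2 = (-0.690178, 0.066795)
  → (-0.690641, 0.098456)
(u(0.34), v(0.34)) ≈ (-0.6906, 0.0985)

-0.6906, 0.0985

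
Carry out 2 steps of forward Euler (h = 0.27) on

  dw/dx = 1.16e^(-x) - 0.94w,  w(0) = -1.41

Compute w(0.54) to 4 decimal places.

-0.3123

Euler: w_{n+1} = w_n + h·f(x_n, w_n).
x=0.000000, w=-1.410000: f=2.485400 → w ← -1.410000 + 0.27·2.485400 = -0.738942
x=0.270000, w=-0.738942: f=1.580126 → w ← -0.738942 + 0.27·1.580126 = -0.312308
w(0.54) ≈ -0.3123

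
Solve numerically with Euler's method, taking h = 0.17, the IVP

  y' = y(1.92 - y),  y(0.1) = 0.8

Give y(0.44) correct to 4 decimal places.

1.1090

Euler: y_{n+1} = y_n + h·f(x_n, y_n).
x=0.100000, y=0.800000: f=0.896000 → y ← 0.800000 + 0.17·0.896000 = 0.952320
x=0.270000, y=0.952320: f=0.921541 → y ← 0.952320 + 0.17·0.921541 = 1.108982
y(0.44) ≈ 1.1090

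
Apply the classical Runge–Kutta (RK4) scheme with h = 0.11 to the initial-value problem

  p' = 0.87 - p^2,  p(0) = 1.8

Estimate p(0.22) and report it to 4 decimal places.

RK4: k1 = f(s_n, p_n); k2 = f(s_n + h/2, p_n + (h/2)·k1); k3 = f(s_n + h/2, p_n + (h/2)·k2); k4 = f(s_n + h, p_n + h·k3); p_{n+1} = p_n + (h/6)·(k1 + 2k2 + 2k3 + k4).
s=0.000000, p=1.800000:
  k1 = f(0.000000, 1.800000) = -2.370000
  k2 = f(0.055000, 1.669650) = -1.917731
  k3 = f(0.055000, 1.694525) = -2.001414
  k4 = f(0.110000, 1.579844) = -1.625908
  p ← 1.800000 + (0.11/6)·(k1 + 2k2 + 2k3 + k4) = 1.583040
s=0.110000, p=1.583040:
  k1 = f(0.110000, 1.583040) = -1.636015
  k2 = f(0.165000, 1.493059) = -1.359225
  k3 = f(0.165000, 1.508282) = -1.404916
  k4 = f(0.220000, 1.428499) = -1.170609
  p ← 1.583040 + (0.11/6)·(k1 + 2k2 + 2k3 + k4) = 1.430233
p(0.22) ≈ 1.4302

1.4302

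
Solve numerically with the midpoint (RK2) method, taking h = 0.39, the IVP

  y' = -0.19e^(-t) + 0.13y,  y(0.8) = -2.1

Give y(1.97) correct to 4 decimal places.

-2.5091

Midpoint: k1 = f(t_n, y_n); k2 = f(t_n + h/2, y_n + (h/2)·k1); y_{n+1} = y_n + h·k2.
t=0.800000, y=-2.100000:
  k1 = f(0.800000, -2.100000) = -0.358373
  k2 = f(0.995000, -2.169883) = -0.352332
  y ← -2.100000 + 0.39·(-0.352332) = -2.237410
t=1.190000, y=-2.237410:
  k1 = f(1.190000, -2.237410) = -0.348665
  k2 = f(1.385000, -2.305399) = -0.347263
  y ← -2.237410 + 0.39·(-0.347263) = -2.372842
t=1.580000, y=-2.372842:
  k1 = f(1.580000, -2.372842) = -0.347605
  k2 = f(1.775000, -2.440625) = -0.349483
  y ← -2.372842 + 0.39·(-0.349483) = -2.509141
y(1.97) ≈ -2.5091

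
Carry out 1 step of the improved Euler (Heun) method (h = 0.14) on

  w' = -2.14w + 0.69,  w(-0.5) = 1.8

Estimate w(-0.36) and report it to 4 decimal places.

1.4236

Heun: k1 = f(x_n, w_n); k2 = f(x_n + h, w_n + h·k1); w_{n+1} = w_n + (h/2)·(k1 + k2).
x=-0.500000, w=1.800000:
  k1 = f(-0.500000, 1.800000) = -3.162000
  k2 = f(-0.360000, 1.357320) = -2.214665
  w ← 1.800000 + (0.14/2)·(-3.162000 + (-2.214665)) = 1.423633
w(-0.36) ≈ 1.4236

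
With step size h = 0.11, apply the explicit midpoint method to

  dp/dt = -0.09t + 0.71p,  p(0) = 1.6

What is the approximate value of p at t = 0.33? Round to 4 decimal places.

Midpoint: k1 = f(t_n, p_n); k2 = f(t_n + h/2, p_n + (h/2)·k1); p_{n+1} = p_n + h·k2.
t=0.000000, p=1.600000:
  k1 = f(0.000000, 1.600000) = 1.136000
  k2 = f(0.055000, 1.662480) = 1.175411
  p ← 1.600000 + 0.11·1.175411 = 1.729295
t=0.110000, p=1.729295:
  k1 = f(0.110000, 1.729295) = 1.217900
  k2 = f(0.165000, 1.796280) = 1.260509
  p ← 1.729295 + 0.11·1.260509 = 1.867951
t=0.220000, p=1.867951:
  k1 = f(0.220000, 1.867951) = 1.306445
  k2 = f(0.275000, 1.939806) = 1.352512
  p ← 1.867951 + 0.11·1.352512 = 2.016727
p(0.33) ≈ 2.0167

2.0167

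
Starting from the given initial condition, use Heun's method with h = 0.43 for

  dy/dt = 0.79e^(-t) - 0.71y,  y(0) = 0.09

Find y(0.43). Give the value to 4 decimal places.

Heun: k1 = f(t_n, y_n); k2 = f(t_n + h, y_n + h·k1); y_{n+1} = y_n + (h/2)·(k1 + k2).
t=0.000000, y=0.090000:
  k1 = f(0.000000, 0.090000) = 0.726100
  k2 = f(0.430000, 0.402223) = 0.228324
  y ← 0.090000 + (0.43/2)·(0.726100 + 0.228324) = 0.295201
y(0.43) ≈ 0.2952

0.2952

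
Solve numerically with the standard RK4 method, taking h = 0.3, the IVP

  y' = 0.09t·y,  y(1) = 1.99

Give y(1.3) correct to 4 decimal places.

RK4: k1 = f(t_n, y_n); k2 = f(t_n + h/2, y_n + (h/2)·k1); k3 = f(t_n + h/2, y_n + (h/2)·k2); k4 = f(t_n + h, y_n + h·k3); y_{n+1} = y_n + (h/6)·(k1 + 2k2 + 2k3 + k4).
t=1.000000, y=1.990000:
  k1 = f(1.000000, 1.990000) = 0.179100
  k2 = f(1.150000, 2.016865) = 0.208746
  k3 = f(1.150000, 2.021312) = 0.209206
  k4 = f(1.300000, 2.052762) = 0.240173
  y ← 1.990000 + (0.3/6)·(k1 + 2k2 + 2k3 + k4) = 2.052759
y(1.3) ≈ 2.0528

2.0528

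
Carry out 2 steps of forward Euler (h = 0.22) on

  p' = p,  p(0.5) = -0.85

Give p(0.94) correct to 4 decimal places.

-1.2651

Euler: p_{n+1} = p_n + h·f(x_n, p_n).
x=0.500000, p=-0.850000: f=-0.850000 → p ← -0.850000 + 0.22·(-0.850000) = -1.037000
x=0.720000, p=-1.037000: f=-1.037000 → p ← -1.037000 + 0.22·(-1.037000) = -1.265140
p(0.94) ≈ -1.2651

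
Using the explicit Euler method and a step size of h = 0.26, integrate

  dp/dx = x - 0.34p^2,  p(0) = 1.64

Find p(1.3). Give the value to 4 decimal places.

1.4517

Euler: p_{n+1} = p_n + h·f(x_n, p_n).
x=0.000000, p=1.640000: f=-0.914464 → p ← 1.640000 + 0.26·(-0.914464) = 1.402239
x=0.260000, p=1.402239: f=-0.408534 → p ← 1.402239 + 0.26·(-0.408534) = 1.296021
x=0.520000, p=1.296021: f=-0.051088 → p ← 1.296021 + 0.26·(-0.051088) = 1.282738
x=0.780000, p=1.282738: f=0.220558 → p ← 1.282738 + 0.26·0.220558 = 1.340083
x=1.040000, p=1.340083: f=0.429420 → p ← 1.340083 + 0.26·0.429420 = 1.451732
p(1.3) ≈ 1.4517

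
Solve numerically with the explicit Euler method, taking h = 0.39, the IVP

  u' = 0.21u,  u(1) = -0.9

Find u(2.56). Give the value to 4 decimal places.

Euler: u_{n+1} = u_n + h·f(t_n, u_n).
t=1.000000, u=-0.900000: f=-0.189000 → u ← -0.900000 + 0.39·(-0.189000) = -0.973710
t=1.390000, u=-0.973710: f=-0.204479 → u ← -0.973710 + 0.39·(-0.204479) = -1.053457
t=1.780000, u=-1.053457: f=-0.221226 → u ← -1.053457 + 0.39·(-0.221226) = -1.139735
t=2.170000, u=-1.139735: f=-0.239344 → u ← -1.139735 + 0.39·(-0.239344) = -1.233079
u(2.56) ≈ -1.2331

-1.2331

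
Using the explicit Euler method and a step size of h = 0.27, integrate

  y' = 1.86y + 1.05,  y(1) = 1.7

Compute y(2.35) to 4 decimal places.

16.7581

Euler: y_{n+1} = y_n + h·f(t_n, y_n).
t=1.000000, y=1.700000: f=4.212000 → y ← 1.700000 + 0.27·4.212000 = 2.837240
t=1.270000, y=2.837240: f=6.327266 → y ← 2.837240 + 0.27·6.327266 = 4.545602
t=1.540000, y=4.545602: f=9.504820 → y ← 4.545602 + 0.27·9.504820 = 7.111903
t=1.810000, y=7.111903: f=14.278140 → y ← 7.111903 + 0.27·14.278140 = 10.967001
t=2.080000, y=10.967001: f=21.448622 → y ← 10.967001 + 0.27·21.448622 = 16.758129
y(2.35) ≈ 16.7581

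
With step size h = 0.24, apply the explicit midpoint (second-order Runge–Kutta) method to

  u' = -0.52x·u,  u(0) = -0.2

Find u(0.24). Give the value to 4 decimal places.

Midpoint: k1 = f(x_n, u_n); k2 = f(x_n + h/2, u_n + (h/2)·k1); u_{n+1} = u_n + h·k2.
x=0.000000, u=-0.200000:
  k1 = f(0.000000, -0.200000) = 0.000000
  k2 = f(0.120000, -0.200000) = 0.012480
  u ← -0.200000 + 0.24·0.012480 = -0.197005
u(0.24) ≈ -0.1970

-0.1970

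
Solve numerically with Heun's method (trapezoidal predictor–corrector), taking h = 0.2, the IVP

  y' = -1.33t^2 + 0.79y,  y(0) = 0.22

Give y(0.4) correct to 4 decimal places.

0.2677

Heun: k1 = f(t_n, y_n); k2 = f(t_n + h, y_n + h·k1); y_{n+1} = y_n + (h/2)·(k1 + k2).
t=0.000000, y=0.220000:
  k1 = f(0.000000, 0.220000) = 0.173800
  k2 = f(0.200000, 0.254760) = 0.148060
  y ← 0.220000 + (0.2/2)·(0.173800 + 0.148060) = 0.252186
t=0.200000, y=0.252186:
  k1 = f(0.200000, 0.252186) = 0.146027
  k2 = f(0.400000, 0.281391) = 0.009499
  y ← 0.252186 + (0.2/2)·(0.146027 + 0.009499) = 0.267739
y(0.4) ≈ 0.2677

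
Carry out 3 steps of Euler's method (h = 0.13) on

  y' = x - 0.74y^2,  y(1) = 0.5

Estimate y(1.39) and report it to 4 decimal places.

Euler: y_{n+1} = y_n + h·f(x_n, y_n).
x=1.000000, y=0.500000: f=0.815000 → y ← 0.500000 + 0.13·0.815000 = 0.605950
x=1.130000, y=0.605950: f=0.858290 → y ← 0.605950 + 0.13·0.858290 = 0.717528
x=1.260000, y=0.717528: f=0.879014 → y ← 0.717528 + 0.13·0.879014 = 0.831800
y(1.39) ≈ 0.8318

0.8318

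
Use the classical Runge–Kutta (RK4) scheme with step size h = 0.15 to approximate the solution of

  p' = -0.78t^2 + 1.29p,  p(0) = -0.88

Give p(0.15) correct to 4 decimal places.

RK4: k1 = f(t_n, p_n); k2 = f(t_n + h/2, p_n + (h/2)·k1); k3 = f(t_n + h/2, p_n + (h/2)·k2); k4 = f(t_n + h, p_n + h·k3); p_{n+1} = p_n + (h/6)·(k1 + 2k2 + 2k3 + k4).
t=0.000000, p=-0.880000:
  k1 = f(0.000000, -0.880000) = -1.135200
  k2 = f(0.075000, -0.965140) = -1.249418
  k3 = f(0.075000, -0.973706) = -1.260469
  k4 = f(0.150000, -1.069070) = -1.396651
  p ← -0.880000 + (0.15/6)·(k1 + 2k2 + 2k3 + k4) = -1.068791
p(0.15) ≈ -1.0688

-1.0688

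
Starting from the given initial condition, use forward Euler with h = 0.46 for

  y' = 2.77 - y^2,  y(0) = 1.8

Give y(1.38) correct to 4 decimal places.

1.6425

Euler: y_{n+1} = y_n + h·f(t_n, y_n).
t=0.000000, y=1.800000: f=-0.470000 → y ← 1.800000 + 0.46·(-0.470000) = 1.583800
t=0.460000, y=1.583800: f=0.261578 → y ← 1.583800 + 0.46·0.261578 = 1.704126
t=0.920000, y=1.704126: f=-0.134044 → y ← 1.704126 + 0.46·(-0.134044) = 1.642465
y(1.38) ≈ 1.6425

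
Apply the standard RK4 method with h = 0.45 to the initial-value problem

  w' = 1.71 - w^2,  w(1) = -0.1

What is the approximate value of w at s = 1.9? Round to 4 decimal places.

RK4: k1 = f(s_n, w_n); k2 = f(s_n + h/2, w_n + (h/2)·k1); k3 = f(s_n + h/2, w_n + (h/2)·k2); k4 = f(s_n + h, w_n + h·k3); w_{n+1} = w_n + (h/6)·(k1 + 2k2 + 2k3 + k4).
s=1.000000, w=-0.100000:
  k1 = f(1.000000, -0.100000) = 1.700000
  k2 = f(1.225000, 0.282500) = 1.630194
  k3 = f(1.225000, 0.266794) = 1.638821
  k4 = f(1.450000, 0.637470) = 1.303633
  w ← -0.100000 + (0.45/6)·(k1 + 2k2 + 2k3 + k4) = 0.615625
s=1.450000, w=0.615625:
  k1 = f(1.450000, 0.615625) = 1.331006
  k2 = f(1.675000, 0.915101) = 0.872590
  k3 = f(1.675000, 0.811957) = 1.050725
  k4 = f(1.900000, 1.088451) = 0.525274
  w ← 0.615625 + (0.45/6)·(k1 + 2k2 + 2k3 + k4) = 1.043343
w(1.9) ≈ 1.0433

1.0433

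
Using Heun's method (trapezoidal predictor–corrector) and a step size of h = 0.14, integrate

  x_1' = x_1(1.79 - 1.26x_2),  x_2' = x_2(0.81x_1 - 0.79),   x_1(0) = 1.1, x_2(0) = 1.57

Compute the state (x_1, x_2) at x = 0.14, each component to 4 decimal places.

1.0693, 1.5897

Heun on (x_1,x_2): k1 = f(x_n, state_n); k2 = f(x_n + h, state_n + h·k1); state_{n+1} = state_n + (h/2)·(k1 + k2).
0.000000: (1.100000, 1.570000)
  k1 = (-0.207020, 0.158570)
  predictor → (1.071017, 1.592200)
  k2 = (-0.231524, 0.123434)
  → (1.069302, 1.589740)
(x_1(0.14), x_2(0.14)) ≈ (1.0693, 1.5897)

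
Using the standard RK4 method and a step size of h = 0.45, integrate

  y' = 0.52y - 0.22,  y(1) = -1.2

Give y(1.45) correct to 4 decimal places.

-1.6279

RK4: k1 = f(x_n, y_n); k2 = f(x_n + h/2, y_n + (h/2)·k1); k3 = f(x_n + h/2, y_n + (h/2)·k2); k4 = f(x_n + h, y_n + h·k3); y_{n+1} = y_n + (h/6)·(k1 + 2k2 + 2k3 + k4).
x=1.000000, y=-1.200000:
  k1 = f(1.000000, -1.200000) = -0.844000
  k2 = f(1.225000, -1.389900) = -0.942748
  k3 = f(1.225000, -1.412118) = -0.954302
  k4 = f(1.450000, -1.629436) = -1.067307
  y ← -1.200000 + (0.45/6)·(k1 + 2k2 + 2k3 + k4) = -1.627905
y(1.45) ≈ -1.6279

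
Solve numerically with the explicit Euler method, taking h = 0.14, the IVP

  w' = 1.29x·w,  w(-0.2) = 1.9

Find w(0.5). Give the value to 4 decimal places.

2.0349

Euler: w_{n+1} = w_n + h·f(x_n, w_n).
x=-0.200000, w=1.900000: f=-0.490200 → w ← 1.900000 + 0.14·(-0.490200) = 1.831372
x=-0.060000, w=1.831372: f=-0.141748 → w ← 1.831372 + 0.14·(-0.141748) = 1.811527
x=0.080000, w=1.811527: f=0.186950 → w ← 1.811527 + 0.14·0.186950 = 1.837700
x=0.220000, w=1.837700: f=0.521539 → w ← 1.837700 + 0.14·0.521539 = 1.910716
x=0.360000, w=1.910716: f=0.887336 → w ← 1.910716 + 0.14·0.887336 = 2.034943
w(0.5) ≈ 2.0349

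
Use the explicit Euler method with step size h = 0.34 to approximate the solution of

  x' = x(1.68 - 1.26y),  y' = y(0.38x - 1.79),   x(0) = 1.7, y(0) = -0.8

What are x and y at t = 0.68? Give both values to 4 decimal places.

Euler on (x,y): x_{n+1} = x_n + h·x', y_{n+1} = y_n + h·y'.
0.000000: (1.700000, -0.800000); f=(4.569600, 0.915200) → (3.253664, -0.488832)
0.340000: (3.253664, -0.488832); f=(7.470179, 0.270621) → (5.793525, -0.396821)
(x(0.68), y(0.68)) ≈ (5.7935, -0.3968)

5.7935, -0.3968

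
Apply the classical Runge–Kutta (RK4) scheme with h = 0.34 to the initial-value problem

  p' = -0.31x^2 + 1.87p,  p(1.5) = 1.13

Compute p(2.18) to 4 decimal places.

2.6806

RK4: k1 = f(x_n, p_n); k2 = f(x_n + h/2, p_n + (h/2)·k1); k3 = f(x_n + h/2, p_n + (h/2)·k2); k4 = f(x_n + h, p_n + h·k3); p_{n+1} = p_n + (h/6)·(k1 + 2k2 + 2k3 + k4).
x=1.500000, p=1.130000:
  k1 = f(1.500000, 1.130000) = 1.415600
  k2 = f(1.670000, 1.370652) = 1.698560
  k3 = f(1.670000, 1.418755) = 1.788513
  k4 = f(1.840000, 1.738095) = 2.200701
  p ← 1.130000 + (0.34/6)·(k1 + 2k2 + 2k3 + k4) = 1.730125
x=1.840000, p=1.730125:
  k1 = f(1.840000, 1.730125) = 2.185798
  k2 = f(2.010000, 2.101711) = 2.677769
  k3 = f(2.010000, 2.185346) = 2.834166
  k4 = f(2.180000, 2.693742) = 3.564053
  p ← 1.730125 + (0.34/6)·(k1 + 2k2 + 2k3 + k4) = 2.680636
p(2.18) ≈ 2.6806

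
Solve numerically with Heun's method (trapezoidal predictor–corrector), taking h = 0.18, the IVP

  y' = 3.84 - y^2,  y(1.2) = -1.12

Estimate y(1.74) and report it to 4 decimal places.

Heun: k1 = f(t_n, y_n); k2 = f(t_n + h, y_n + h·k1); y_{n+1} = y_n + (h/2)·(k1 + k2).
t=1.200000, y=-1.120000:
  k1 = f(1.200000, -1.120000) = 2.585600
  k2 = f(1.380000, -0.654592) = 3.411509
  y ← -1.120000 + (0.18/2)·(2.585600 + 3.411509) = -0.580260
t=1.380000, y=-0.580260:
  k1 = f(1.380000, -0.580260) = 3.503298
  k2 = f(1.560000, 0.050334) = 3.837467
  y ← -0.580260 + (0.18/2)·(3.503298 + 3.837467) = 0.080409
t=1.560000, y=0.080409:
  k1 = f(1.560000, 0.080409) = 3.833534
  k2 = f(1.740000, 0.770445) = 3.246415
  y ← 0.080409 + (0.18/2)·(3.833534 + 3.246415) = 0.717604
y(1.74) ≈ 0.7176

0.7176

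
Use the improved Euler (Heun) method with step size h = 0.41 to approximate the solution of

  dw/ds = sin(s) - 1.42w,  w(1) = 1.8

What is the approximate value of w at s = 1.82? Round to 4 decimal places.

Heun: k1 = f(s_n, w_n); k2 = f(s_n + h, w_n + h·k1); w_{n+1} = w_n + (h/2)·(k1 + k2).
s=1.000000, w=1.800000:
  k1 = f(1.000000, 1.800000) = -1.714529
  k2 = f(1.410000, 1.097043) = -0.570701
  w ← 1.800000 + (0.41/2)·(-1.714529 + (-0.570701)) = 1.331528
s=1.410000, w=1.331528:
  k1 = f(1.410000, 1.331528) = -0.903669
  k2 = f(1.820000, 0.961023) = -0.395544
  w ← 1.331528 + (0.41/2)·(-0.903669 + (-0.395544)) = 1.065189
w(1.82) ≈ 1.0652

1.0652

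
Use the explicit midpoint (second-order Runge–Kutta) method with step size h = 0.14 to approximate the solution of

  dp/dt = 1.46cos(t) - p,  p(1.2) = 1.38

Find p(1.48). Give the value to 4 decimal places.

Midpoint: k1 = f(t_n, p_n); k2 = f(t_n + h/2, p_n + (h/2)·k1); p_{n+1} = p_n + h·k2.
t=1.200000, p=1.380000:
  k1 = f(1.200000, 1.380000) = -0.850958
  k2 = f(1.270000, 1.320433) = -0.887863
  p ← 1.380000 + 0.14·(-0.887863) = 1.255699
t=1.340000, p=1.255699:
  k1 = f(1.340000, 1.255699) = -0.921720
  k2 = f(1.410000, 1.191179) = -0.957426
  p ← 1.255699 + 0.14·(-0.957426) = 1.121659
p(1.48) ≈ 1.1217

1.1217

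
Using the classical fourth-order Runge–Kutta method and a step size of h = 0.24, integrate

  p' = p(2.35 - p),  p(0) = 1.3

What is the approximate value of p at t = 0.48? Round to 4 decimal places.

RK4: k1 = f(t_n, p_n); k2 = f(t_n + h/2, p_n + (h/2)·k1); k3 = f(t_n + h/2, p_n + (h/2)·k2); k4 = f(t_n + h, p_n + h·k3); p_{n+1} = p_n + (h/6)·(k1 + 2k2 + 2k3 + k4).
t=0.000000, p=1.300000:
  k1 = f(0.000000, 1.300000) = 1.365000
  k2 = f(0.120000, 1.463800) = 1.297220
  k3 = f(0.120000, 1.455666) = 1.301851
  k4 = f(0.240000, 1.612444) = 1.189267
  p ← 1.300000 + (0.24/6)·(k1 + 2k2 + 2k3 + k4) = 1.610096
t=0.240000, p=1.610096:
  k1 = f(0.240000, 1.610096) = 1.191316
  k2 = f(0.360000, 1.753054) = 1.046478
  k3 = f(0.360000, 1.735674) = 1.066270
  k4 = f(0.480000, 1.866001) = 0.903142
  p ← 1.610096 + (0.24/6)·(k1 + 2k2 + 2k3 + k4) = 1.862895
p(0.48) ≈ 1.8629

1.8629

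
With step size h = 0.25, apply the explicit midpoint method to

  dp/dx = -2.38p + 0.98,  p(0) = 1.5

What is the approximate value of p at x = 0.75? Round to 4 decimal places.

0.6263

Midpoint: k1 = f(x_n, p_n); k2 = f(x_n + h/2, p_n + (h/2)·k1); p_{n+1} = p_n + h·k2.
x=0.000000, p=1.500000:
  k1 = f(0.000000, 1.500000) = -2.590000
  k2 = f(0.125000, 1.176250) = -1.819475
  p ← 1.500000 + 0.25·(-1.819475) = 1.045131
x=0.250000, p=1.045131:
  k1 = f(0.250000, 1.045131) = -1.507412
  k2 = f(0.375000, 0.856705) = -1.058957
  p ← 1.045131 + 0.25·(-1.058957) = 0.780392
x=0.500000, p=0.780392:
  k1 = f(0.500000, 0.780392) = -0.877333
  k2 = f(0.625000, 0.670725) = -0.616326
  p ← 0.780392 + 0.25·(-0.616326) = 0.626310
p(0.75) ≈ 0.6263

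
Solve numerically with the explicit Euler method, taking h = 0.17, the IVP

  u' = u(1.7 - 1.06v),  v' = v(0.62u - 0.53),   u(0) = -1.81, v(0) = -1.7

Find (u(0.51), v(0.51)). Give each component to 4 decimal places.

-6.1991, -0.3335

Euler on (u,v): u_{n+1} = u_n + h·u', v_{n+1} = v_n + h·v'.
0.000000: (-1.810000, -1.700000); f=(-6.338620, 2.808740) → (-2.887565, -1.222514)
0.170000: (-2.887565, -1.222514); f=(-8.650756, 2.836588) → (-4.358194, -0.740294)
0.340000: (-4.358194, -0.740294); f=(-10.828856, 2.392690) → (-6.199100, -0.333537)
(u(0.51), v(0.51)) ≈ (-6.1991, -0.3335)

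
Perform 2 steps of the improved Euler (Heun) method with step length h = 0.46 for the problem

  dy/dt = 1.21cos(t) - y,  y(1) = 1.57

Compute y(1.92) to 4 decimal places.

Heun: k1 = f(t_n, y_n); k2 = f(t_n + h, y_n + h·k1); y_{n+1} = y_n + (h/2)·(k1 + k2).
t=1.000000, y=1.570000:
  k1 = f(1.000000, 1.570000) = -0.916234
  k2 = f(1.460000, 1.148532) = -1.014743
  y ← 1.570000 + (0.46/2)·(-0.916234 + (-1.014743)) = 1.125875
t=1.460000, y=1.125875:
  k1 = f(1.460000, 1.125875) = -0.992086
  k2 = f(1.920000, 0.669516) = -1.083517
  y ← 1.125875 + (0.46/2)·(-0.992086 + (-1.083517)) = 0.648487
y(1.92) ≈ 0.6485

0.6485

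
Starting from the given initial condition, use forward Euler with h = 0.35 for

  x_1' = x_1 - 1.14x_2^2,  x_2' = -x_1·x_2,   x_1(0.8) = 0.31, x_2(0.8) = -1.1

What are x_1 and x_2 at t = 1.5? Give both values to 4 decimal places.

-0.4705, -1.0027

Euler on (x_1,x_2): x_1_{n+1} = x_1_n + h·x_1', x_2_{n+1} = x_2_n + h·x_2'.
0.800000: (0.310000, -1.100000); f=(-1.069400, 0.341000) → (-0.064290, -0.980650)
1.150000: (-0.064290, -0.980650); f=(-1.160599, -0.063046) → (-0.470500, -1.002716)
(x_1(1.5), x_2(1.5)) ≈ (-0.4705, -1.0027)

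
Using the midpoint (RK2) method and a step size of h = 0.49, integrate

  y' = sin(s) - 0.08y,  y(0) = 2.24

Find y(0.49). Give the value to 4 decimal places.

Midpoint: k1 = f(s_n, y_n); k2 = f(s_n + h/2, y_n + (h/2)·k1); y_{n+1} = y_n + h·k2.
s=0.000000, y=2.240000:
  k1 = f(0.000000, 2.240000) = -0.179200
  k2 = f(0.245000, 2.196096) = 0.066869
  y ← 2.240000 + 0.49·0.066869 = 2.272766
y(0.49) ≈ 2.2728

2.2728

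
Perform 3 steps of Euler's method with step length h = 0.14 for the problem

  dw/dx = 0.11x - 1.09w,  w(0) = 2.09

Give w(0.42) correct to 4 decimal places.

Euler: w_{n+1} = w_n + h·f(x_n, w_n).
x=0.000000, w=2.090000: f=-2.278100 → w ← 2.090000 + 0.14·(-2.278100) = 1.771066
x=0.140000, w=1.771066: f=-1.915062 → w ← 1.771066 + 0.14·(-1.915062) = 1.502957
x=0.280000, w=1.502957: f=-1.607423 → w ← 1.502957 + 0.14·(-1.607423) = 1.277918
w(0.42) ≈ 1.2779

1.2779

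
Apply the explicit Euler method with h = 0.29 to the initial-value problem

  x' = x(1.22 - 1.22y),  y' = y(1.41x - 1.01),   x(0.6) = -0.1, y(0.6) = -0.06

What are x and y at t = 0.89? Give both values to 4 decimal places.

Euler on (x,y): x_{n+1} = x_n + h·x', y_{n+1} = y_n + h·y'.
0.600000: (-0.100000, -0.060000); f=(-0.129320, 0.069060) → (-0.137503, -0.039973)
(x(0.89), y(0.89)) ≈ (-0.1375, -0.0400)

-0.1375, -0.0400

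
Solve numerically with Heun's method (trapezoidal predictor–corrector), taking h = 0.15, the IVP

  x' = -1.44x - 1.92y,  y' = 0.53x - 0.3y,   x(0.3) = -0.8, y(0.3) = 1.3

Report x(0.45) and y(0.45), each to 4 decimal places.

Heun on (x,y): k1 = f(t_n, state_n); k2 = f(t_n + h, state_n + h·k1); state_{n+1} = state_n + (h/2)·(k1 + k2).
0.300000: (-0.800000, 1.300000)
  k1 = (-1.344000, -0.814000)
  predictor → (-1.001600, 1.177900)
  k2 = (-0.819264, -0.884218)
  → (-0.962245, 1.172634)
(x(0.45), y(0.45)) ≈ (-0.9622, 1.1726)

-0.9622, 1.1726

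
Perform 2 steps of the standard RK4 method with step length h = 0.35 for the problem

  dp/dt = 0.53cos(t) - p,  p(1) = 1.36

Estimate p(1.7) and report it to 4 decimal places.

RK4: k1 = f(t_n, p_n); k2 = f(t_n + h/2, p_n + (h/2)·k1); k3 = f(t_n + h/2, p_n + (h/2)·k2); k4 = f(t_n + h, p_n + h·k3); p_{n+1} = p_n + (h/6)·(k1 + 2k2 + 2k3 + k4).
t=1.000000, p=1.360000:
  k1 = f(1.000000, 1.360000) = -1.073640
  k2 = f(1.175000, 1.172113) = -0.967775
  k3 = f(1.175000, 1.190639) = -0.986302
  k4 = f(1.350000, 1.014794) = -0.898721
  p ← 1.360000 + (0.35/6)·(k1 + 2k2 + 2k3 + k4) = 1.016970
t=1.350000, p=1.016970:
  k1 = f(1.350000, 1.016970) = -0.900896
  k2 = f(1.525000, 0.859313) = -0.835050
  k3 = f(1.525000, 0.870836) = -0.846573
  k4 = f(1.700000, 0.720670) = -0.788957
  p ← 1.016970 + (0.35/6)·(k1 + 2k2 + 2k3 + k4) = 0.722206
p(1.7) ≈ 0.7222

0.7222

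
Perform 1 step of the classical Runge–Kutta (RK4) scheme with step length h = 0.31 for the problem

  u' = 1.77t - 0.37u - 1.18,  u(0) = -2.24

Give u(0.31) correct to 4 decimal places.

-2.2610

RK4: k1 = f(t_n, u_n); k2 = f(t_n + h/2, u_n + (h/2)·k1); k3 = f(t_n + h/2, u_n + (h/2)·k2); k4 = f(t_n + h, u_n + h·k3); u_{n+1} = u_n + (h/6)·(k1 + 2k2 + 2k3 + k4).
t=0.000000, u=-2.240000:
  k1 = f(0.000000, -2.240000) = -0.351200
  k2 = f(0.155000, -2.294436) = -0.056709
  k3 = f(0.155000, -2.248790) = -0.073598
  k4 = f(0.310000, -2.262815) = 0.205942
  u ← -2.240000 + (0.31/6)·(k1 + 2k2 + 2k3 + k4) = -2.260970
u(0.31) ≈ -2.2610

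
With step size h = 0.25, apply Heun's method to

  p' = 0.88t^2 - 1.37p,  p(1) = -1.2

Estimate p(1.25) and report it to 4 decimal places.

Heun: k1 = f(t_n, p_n); k2 = f(t_n + h, p_n + h·k1); p_{n+1} = p_n + (h/2)·(k1 + k2).
t=1.000000, p=-1.200000:
  k1 = f(1.000000, -1.200000) = 2.524000
  k2 = f(1.250000, -0.569000) = 2.154530
  p ← -1.200000 + (0.25/2)·(2.524000 + 2.154530) = -0.615184
p(1.25) ≈ -0.6152

-0.6152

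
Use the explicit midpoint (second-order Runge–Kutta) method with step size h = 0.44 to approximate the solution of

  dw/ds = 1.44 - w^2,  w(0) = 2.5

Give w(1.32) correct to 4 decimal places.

1.6625

Midpoint: k1 = f(s_n, w_n); k2 = f(s_n + h/2, w_n + (h/2)·k1); w_{n+1} = w_n + h·k2.
s=0.000000, w=2.500000:
  k1 = f(0.000000, 2.500000) = -4.810000
  k2 = f(0.220000, 1.441800) = -0.638787
  w ← 2.500000 + 0.44·(-0.638787) = 2.218934
s=0.440000, w=2.218934:
  k1 = f(0.440000, 2.218934) = -3.483666
  k2 = f(0.660000, 1.452527) = -0.669835
  w ← 2.218934 + 0.44·(-0.669835) = 1.924206
s=0.880000, w=1.924206:
  k1 = f(0.880000, 1.924206) = -2.262570
  k2 = f(1.100000, 1.426441) = -0.594734
  w ← 1.924206 + 0.44·(-0.594734) = 1.662523
w(1.32) ≈ 1.6625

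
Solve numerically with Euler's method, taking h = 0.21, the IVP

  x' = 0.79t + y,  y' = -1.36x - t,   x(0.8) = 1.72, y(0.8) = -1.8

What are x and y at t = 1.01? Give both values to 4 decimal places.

1.4747, -2.4592

Euler on (x,y): x_{n+1} = x_n + h·x', y_{n+1} = y_n + h·y'.
0.800000: (1.720000, -1.800000); f=(-1.168000, -3.139200) → (1.474720, -2.459232)
(x(1.01), y(1.01)) ≈ (1.4747, -2.4592)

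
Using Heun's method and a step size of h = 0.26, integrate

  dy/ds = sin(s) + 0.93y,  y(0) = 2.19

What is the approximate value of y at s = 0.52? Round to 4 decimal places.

3.6866

Heun: k1 = f(s_n, y_n); k2 = f(s_n + h, y_n + h·k1); y_{n+1} = y_n + (h/2)·(k1 + k2).
s=0.000000, y=2.190000:
  k1 = f(0.000000, 2.190000) = 2.036700
  k2 = f(0.260000, 2.719542) = 2.786255
  y ← 2.190000 + (0.26/2)·(2.036700 + 2.786255) = 2.816984
s=0.260000, y=2.816984:
  k1 = f(0.260000, 2.816984) = 2.876876
  k2 = f(0.520000, 3.564972) = 3.812304
  y ← 2.816984 + (0.26/2)·(2.876876 + 3.812304) = 3.686577
y(0.52) ≈ 3.6866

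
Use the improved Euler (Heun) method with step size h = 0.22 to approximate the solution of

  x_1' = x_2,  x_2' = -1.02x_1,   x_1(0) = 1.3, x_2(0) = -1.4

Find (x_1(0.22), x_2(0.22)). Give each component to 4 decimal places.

0.9599, -1.6572

Heun on (x_1,x_2): k1 = f(t_n, state_n); k2 = f(t_n + h, state_n + h·k1); state_{n+1} = state_n + (h/2)·(k1 + k2).
0.000000: (1.300000, -1.400000)
  k1 = (-1.400000, -1.326000)
  predictor → (0.992000, -1.691720)
  k2 = (-1.691720, -1.011840)
  → (0.959911, -1.657162)
(x_1(0.22), x_2(0.22)) ≈ (0.9599, -1.6572)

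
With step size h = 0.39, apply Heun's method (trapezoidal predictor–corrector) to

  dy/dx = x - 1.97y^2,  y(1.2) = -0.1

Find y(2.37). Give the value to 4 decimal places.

0.9101

Heun: k1 = f(x_n, y_n); k2 = f(x_n + h, y_n + h·k1); y_{n+1} = y_n + (h/2)·(k1 + k2).
x=1.200000, y=-0.100000:
  k1 = f(1.200000, -0.100000) = 1.180300
  k2 = f(1.590000, 0.360317) = 1.334238
  y ← -0.100000 + (0.39/2)·(1.180300 + 1.334238) = 0.390335
x=1.590000, y=0.390335:
  k1 = f(1.590000, 0.390335) = 1.289848
  k2 = f(1.980000, 0.893376) = 0.407703
  y ← 0.390335 + (0.39/2)·(1.289848 + 0.407703) = 0.721357
x=1.980000, y=0.721357:
  k1 = f(1.980000, 0.721357) = 0.954898
  k2 = f(2.370000, 1.093767) = 0.013235
  y ← 0.721357 + (0.39/2)·(0.954898 + 0.013235) = 0.910143
y(2.37) ≈ 0.9101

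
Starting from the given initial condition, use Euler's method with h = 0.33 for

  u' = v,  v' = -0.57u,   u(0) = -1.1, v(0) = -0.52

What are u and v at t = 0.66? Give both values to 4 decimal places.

Euler on (u,v): u_{n+1} = u_n + h·u', v_{n+1} = v_n + h·v'.
0.000000: (-1.100000, -0.520000); f=(-0.520000, 0.627000) → (-1.271600, -0.313090)
0.330000: (-1.271600, -0.313090); f=(-0.313090, 0.724812) → (-1.374920, -0.073902)
(u(0.66), v(0.66)) ≈ (-1.3749, -0.0739)

-1.3749, -0.0739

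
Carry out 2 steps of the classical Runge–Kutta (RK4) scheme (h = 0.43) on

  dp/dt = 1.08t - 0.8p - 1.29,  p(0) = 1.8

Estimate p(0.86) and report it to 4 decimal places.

RK4: k1 = f(t_n, p_n); k2 = f(t_n + h/2, p_n + (h/2)·k1); k3 = f(t_n + h/2, p_n + (h/2)·k2); k4 = f(t_n + h, p_n + h·k3); p_{n+1} = p_n + (h/6)·(k1 + 2k2 + 2k3 + k4).
t=0.000000, p=1.800000:
  k1 = f(0.000000, 1.800000) = -2.730000
  k2 = f(0.215000, 1.213050) = -2.028240
  k3 = f(0.215000, 1.363928) = -2.148943
  k4 = f(0.430000, 0.875955) = -1.526364
  p ← 1.800000 + (0.43/6)·(k1 + 2k2 + 2k3 + k4) = 0.896231
t=0.430000, p=0.896231:
  k1 = f(0.430000, 0.896231) = -1.542585
  k2 = f(0.645000, 0.564575) = -1.045060
  k3 = f(0.645000, 0.671543) = -1.130634
  k4 = f(0.860000, 0.410058) = -0.689247
  p ← 0.896231 + (0.43/6)·(k1 + 2k2 + 2k3 + k4) = 0.424434
p(0.86) ≈ 0.4244

0.4244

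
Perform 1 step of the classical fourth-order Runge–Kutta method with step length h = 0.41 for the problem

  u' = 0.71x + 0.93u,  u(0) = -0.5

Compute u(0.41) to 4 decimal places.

-0.6641

RK4: k1 = f(x_n, u_n); k2 = f(x_n + h/2, u_n + (h/2)·k1); k3 = f(x_n + h/2, u_n + (h/2)·k2); k4 = f(x_n + h, u_n + h·k3); u_{n+1} = u_n + (h/6)·(k1 + 2k2 + 2k3 + k4).
x=0.000000, u=-0.500000:
  k1 = f(0.000000, -0.500000) = -0.465000
  k2 = f(0.205000, -0.595325) = -0.408102
  k3 = f(0.205000, -0.583661) = -0.397255
  k4 = f(0.410000, -0.662874) = -0.325373
  u ← -0.500000 + (0.41/6)·(k1 + 2k2 + 2k3 + k4) = -0.664074
u(0.41) ≈ -0.6641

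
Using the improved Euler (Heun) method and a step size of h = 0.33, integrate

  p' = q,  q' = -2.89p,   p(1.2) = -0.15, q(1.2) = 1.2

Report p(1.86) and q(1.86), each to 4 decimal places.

0.6081, 0.7155

Heun on (p,q): k1 = f(x_n, state_n); k2 = f(x_n + h, state_n + h·k1); state_{n+1} = state_n + (h/2)·(k1 + k2).
1.200000: (-0.150000, 1.200000)
  k1 = (1.200000, 0.433500)
  predictor → (0.246000, 1.343055)
  k2 = (1.343055, -0.710940)
  → (0.269604, 1.154222)
1.530000: (0.269604, 1.154222)
  k1 = (1.154222, -0.779156)
  predictor → (0.650497, 0.897101)
  k2 = (0.897101, -1.879938)
  → (0.608072, 0.715472)
(p(1.86), q(1.86)) ≈ (0.6081, 0.7155)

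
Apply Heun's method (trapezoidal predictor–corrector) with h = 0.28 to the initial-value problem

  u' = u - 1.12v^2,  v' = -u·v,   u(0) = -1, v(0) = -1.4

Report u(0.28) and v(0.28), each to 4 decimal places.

-2.2161, -2.0713

Heun on (u,v): k1 = f(s_n, state_n); k2 = f(s_n + h, state_n + h·k1); state_{n+1} = state_n + (h/2)·(k1 + k2).
0.000000: (-1.000000, -1.400000)
  k1 = (-3.195200, -1.400000)
  predictor → (-1.894656, -1.792000)
  k2 = (-5.491272, -3.395224)
  → (-2.216106, -2.071331)
(u(0.28), v(0.28)) ≈ (-2.2161, -2.0713)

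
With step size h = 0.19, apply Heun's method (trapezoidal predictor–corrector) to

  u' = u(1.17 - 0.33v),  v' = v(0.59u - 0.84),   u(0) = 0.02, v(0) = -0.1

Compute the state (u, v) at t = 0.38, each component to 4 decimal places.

Heun on (u,v): k1 = f(t_n, state_n); k2 = f(t_n + h, state_n + h·k1); state_{n+1} = state_n + (h/2)·(k1 + k2).
0.000000: (0.020000, -0.100000)
  k1 = (0.024060, 0.082820)
  predictor → (0.024571, -0.084264)
  k2 = (0.029432, 0.069560)
  → (0.025082, -0.085524)
0.190000: (0.025082, -0.085524)
  k1 = (0.030053, 0.070574)
  predictor → (0.030792, -0.072115)
  k2 = (0.036759, 0.059266)
  → (0.031429, -0.073189)
(u(0.38), v(0.38)) ≈ (0.0314, -0.0732)

0.0314, -0.0732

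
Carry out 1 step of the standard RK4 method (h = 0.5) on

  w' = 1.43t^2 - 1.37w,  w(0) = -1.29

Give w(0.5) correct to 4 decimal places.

-0.6006

RK4: k1 = f(t_n, w_n); k2 = f(t_n + h/2, w_n + (h/2)·k1); k3 = f(t_n + h/2, w_n + (h/2)·k2); k4 = f(t_n + h, w_n + h·k3); w_{n+1} = w_n + (h/6)·(k1 + 2k2 + 2k3 + k4).
t=0.000000, w=-1.290000:
  k1 = f(0.000000, -1.290000) = 1.767300
  k2 = f(0.250000, -0.848175) = 1.251375
  k3 = f(0.250000, -0.977156) = 1.428079
  k4 = f(0.500000, -0.575960) = 1.146566
  w ← -1.290000 + (0.5/6)·(k1 + 2k2 + 2k3 + k4) = -0.600602
w(0.5) ≈ -0.6006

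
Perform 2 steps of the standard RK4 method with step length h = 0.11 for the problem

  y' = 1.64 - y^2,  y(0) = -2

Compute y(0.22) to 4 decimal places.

-2.8852

RK4: k1 = f(t_n, y_n); k2 = f(t_n + h/2, y_n + (h/2)·k1); k3 = f(t_n + h/2, y_n + (h/2)·k2); k4 = f(t_n + h, y_n + h·k3); y_{n+1} = y_n + (h/6)·(k1 + 2k2 + 2k3 + k4).
t=0.000000, y=-2.000000:
  k1 = f(0.000000, -2.000000) = -2.360000
  k2 = f(0.055000, -2.129800) = -2.896048
  k3 = f(0.055000, -2.159283) = -3.022502
  k4 = f(0.110000, -2.332475) = -3.800440
  y ← -2.000000 + (0.11/6)·(k1 + 2k2 + 2k3 + k4) = -2.329955
t=0.110000, y=-2.329955:
  k1 = f(0.110000, -2.329955) = -3.788690
  k2 = f(0.165000, -2.538333) = -4.803134
  k3 = f(0.165000, -2.594127) = -5.089496
  k4 = f(0.220000, -2.889799) = -6.710941
  y ← -2.329955 + (0.11/6)·(k1 + 2k2 + 2k3 + k4) = -2.885178
y(0.22) ≈ -2.8852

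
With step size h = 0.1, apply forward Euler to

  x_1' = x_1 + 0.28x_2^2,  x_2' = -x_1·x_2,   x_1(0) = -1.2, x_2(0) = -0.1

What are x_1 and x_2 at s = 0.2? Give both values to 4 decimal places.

-1.4513, -0.1268

Euler on (x_1,x_2): x_1_{n+1} = x_1_n + h·x_1', x_2_{n+1} = x_2_n + h·x_2'.
0.000000: (-1.200000, -0.100000); f=(-1.197200, -0.120000) → (-1.319720, -0.112000)
0.100000: (-1.319720, -0.112000); f=(-1.316208, -0.147809) → (-1.451341, -0.126781)
(x_1(0.2), x_2(0.2)) ≈ (-1.4513, -0.1268)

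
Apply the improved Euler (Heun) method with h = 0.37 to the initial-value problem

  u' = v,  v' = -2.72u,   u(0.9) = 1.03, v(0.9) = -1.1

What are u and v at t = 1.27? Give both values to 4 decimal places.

0.4312, -1.9318

Heun on (u,v): k1 = f(t_n, state_n); k2 = f(t_n + h, state_n + h·k1); state_{n+1} = state_n + (h/2)·(k1 + k2).
0.900000: (1.030000, -1.100000)
  k1 = (-1.100000, -2.801600)
  predictor → (0.623000, -2.136592)
  k2 = (-2.136592, -1.694560)
  → (0.431230, -1.931790)
(u(1.27), v(1.27)) ≈ (0.4312, -1.9318)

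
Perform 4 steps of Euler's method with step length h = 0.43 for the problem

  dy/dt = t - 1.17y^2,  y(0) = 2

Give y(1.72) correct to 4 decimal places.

0.9421

Euler: y_{n+1} = y_n + h·f(t_n, y_n).
t=0.000000, y=2.000000: f=-4.680000 → y ← 2.000000 + 0.43·(-4.680000) = -0.012400
t=0.430000, y=-0.012400: f=0.429820 → y ← -0.012400 + 0.43·0.429820 = 0.172423
t=0.860000, y=0.172423: f=0.825216 → y ← 0.172423 + 0.43·0.825216 = 0.527266
t=1.290000, y=0.527266: f=0.964729 → y ← 0.527266 + 0.43·0.964729 = 0.942099
y(1.72) ≈ 0.9421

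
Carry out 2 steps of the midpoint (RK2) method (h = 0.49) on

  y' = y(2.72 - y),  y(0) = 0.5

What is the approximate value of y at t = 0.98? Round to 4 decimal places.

Midpoint: k1 = f(t_n, y_n); k2 = f(t_n + h/2, y_n + (h/2)·k1); y_{n+1} = y_n + h·k2.
t=0.000000, y=0.500000:
  k1 = f(0.000000, 0.500000) = 1.110000
  k2 = f(0.245000, 0.771950) = 1.503797
  y ← 0.500000 + 0.49·1.503797 = 1.236861
t=0.490000, y=1.236861:
  k1 = f(0.490000, 1.236861) = 1.834437
  k2 = f(0.735000, 1.686298) = 1.743130
  y ← 1.236861 + 0.49·1.743130 = 2.090994
y(0.98) ≈ 2.0910

2.0910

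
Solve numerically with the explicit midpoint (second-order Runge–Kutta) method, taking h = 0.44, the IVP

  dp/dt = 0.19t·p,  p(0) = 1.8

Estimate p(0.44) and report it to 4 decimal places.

1.8331

Midpoint: k1 = f(t_n, p_n); k2 = f(t_n + h/2, p_n + (h/2)·k1); p_{n+1} = p_n + h·k2.
t=0.000000, p=1.800000:
  k1 = f(0.000000, 1.800000) = 0.000000
  k2 = f(0.220000, 1.800000) = 0.075240
  p ← 1.800000 + 0.44·0.075240 = 1.833106
p(0.44) ≈ 1.8331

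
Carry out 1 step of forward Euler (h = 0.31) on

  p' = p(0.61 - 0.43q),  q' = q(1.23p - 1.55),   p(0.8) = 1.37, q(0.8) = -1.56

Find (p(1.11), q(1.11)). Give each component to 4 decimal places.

1.9140, -1.6253

Euler on (p,q): p_{n+1} = p_n + h·p', q_{n+1} = q_n + h·q'.
0.800000: (1.370000, -1.560000); f=(1.754696, -0.210756) → (1.913956, -1.625334)
(p(1.11), q(1.11)) ≈ (1.9140, -1.6253)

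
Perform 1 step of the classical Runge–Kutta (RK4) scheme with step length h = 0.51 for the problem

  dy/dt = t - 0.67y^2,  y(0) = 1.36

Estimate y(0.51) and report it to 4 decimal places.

RK4: k1 = f(t_n, y_n); k2 = f(t_n + h/2, y_n + (h/2)·k1); k3 = f(t_n + h/2, y_n + (h/2)·k2); k4 = f(t_n + h, y_n + h·k3); y_{n+1} = y_n + (h/6)·(k1 + 2k2 + 2k3 + k4).
t=0.000000, y=1.360000:
  k1 = f(0.000000, 1.360000) = -1.239232
  k2 = f(0.255000, 1.043996) = -0.475251
  k3 = f(0.255000, 1.238811) = -0.773217
  k4 = f(0.510000, 0.965659) = -0.114774
  y ← 1.360000 + (0.51/6)·(k1 + 2k2 + 2k3 + k4) = 1.032670
y(0.51) ≈ 1.0327

1.0327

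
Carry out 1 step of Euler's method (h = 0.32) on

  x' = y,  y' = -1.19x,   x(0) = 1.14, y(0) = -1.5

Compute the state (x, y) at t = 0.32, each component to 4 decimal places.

Euler on (x,y): x_{n+1} = x_n + h·x', y_{n+1} = y_n + h·y'.
0.000000: (1.140000, -1.500000); f=(-1.500000, -1.356600) → (0.660000, -1.934112)
(x(0.32), y(0.32)) ≈ (0.6600, -1.9341)

0.6600, -1.9341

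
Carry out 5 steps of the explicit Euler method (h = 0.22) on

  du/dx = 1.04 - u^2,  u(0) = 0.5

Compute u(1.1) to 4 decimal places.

Euler: u_{n+1} = u_n + h·f(x_n, u_n).
x=0.000000, u=0.500000: f=0.790000 → u ← 0.500000 + 0.22·0.790000 = 0.673800
x=0.220000, u=0.673800: f=0.585994 → u ← 0.673800 + 0.22·0.585994 = 0.802719
x=0.440000, u=0.802719: f=0.395643 → u ← 0.802719 + 0.22·0.395643 = 0.889760
x=0.660000, u=0.889760: f=0.248327 → u ← 0.889760 + 0.22·0.248327 = 0.944392
x=0.880000, u=0.944392: f=0.148124 → u ← 0.944392 + 0.22·0.148124 = 0.976979
u(1.1) ≈ 0.9770

0.9770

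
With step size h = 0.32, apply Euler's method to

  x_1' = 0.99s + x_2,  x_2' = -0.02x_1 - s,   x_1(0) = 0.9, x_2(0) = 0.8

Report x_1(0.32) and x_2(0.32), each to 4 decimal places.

1.1560, 0.7942

Euler on (x_1,x_2): x_1_{n+1} = x_1_n + h·x_1', x_2_{n+1} = x_2_n + h·x_2'.
0.000000: (0.900000, 0.800000); f=(0.800000, -0.018000) → (1.156000, 0.794240)
(x_1(0.32), x_2(0.32)) ≈ (1.1560, 0.7942)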